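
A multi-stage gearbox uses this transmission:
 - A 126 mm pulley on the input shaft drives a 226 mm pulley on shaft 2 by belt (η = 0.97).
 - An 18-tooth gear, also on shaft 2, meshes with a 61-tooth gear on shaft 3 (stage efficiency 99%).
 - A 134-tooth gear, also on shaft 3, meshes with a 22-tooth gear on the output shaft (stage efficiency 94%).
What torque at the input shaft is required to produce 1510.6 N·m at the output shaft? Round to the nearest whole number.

Overall ratio R = 1.7937 × 3.3889 × 0.16418 = 0.99796; overall efficiency η = 0.97 × 0.99 × 0.94 = 0.9027.
Input torque = output torque / (R × η) = 1510.6 / (0.99796 × 0.9027) = 1676.9 N·m.

1677 N·m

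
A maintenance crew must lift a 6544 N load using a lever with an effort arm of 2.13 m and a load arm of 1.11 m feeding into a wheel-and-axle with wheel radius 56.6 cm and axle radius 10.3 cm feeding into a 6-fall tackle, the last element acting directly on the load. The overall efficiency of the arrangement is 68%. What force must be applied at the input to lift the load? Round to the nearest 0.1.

152.1 N

Lever MA = effort arm / load arm = 2.13/1.11 = 1.9189.
Wheel-and-axle MA = R/r = 56.6/10.3 = 5.4951.
Block-and-tackle MA = number of supporting rope parts = 6.
Combined ideal MA = 1.9189 × 5.4951 × 6 = 63.268.
Actual MA = 63.268 × 0.68 = 43.023.
Effort = load / actual MA = 6544 / 43.023 = 152.11 N.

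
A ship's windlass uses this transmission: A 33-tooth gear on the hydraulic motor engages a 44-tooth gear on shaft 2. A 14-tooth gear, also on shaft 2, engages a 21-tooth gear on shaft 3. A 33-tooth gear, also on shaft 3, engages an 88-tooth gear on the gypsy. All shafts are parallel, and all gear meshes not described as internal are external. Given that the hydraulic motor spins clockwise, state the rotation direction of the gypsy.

counterclockwise

the hydraulic motor → shaft 2: external mesh, 1 reversal → CCW.
shaft 2 → shaft 3: external mesh, 1 reversal → CW.
shaft 3 → the gypsy: external mesh, 1 reversal → CCW.
3 reversals in total — an odd number — so the gypsy turns opposite to the hydraulic motor.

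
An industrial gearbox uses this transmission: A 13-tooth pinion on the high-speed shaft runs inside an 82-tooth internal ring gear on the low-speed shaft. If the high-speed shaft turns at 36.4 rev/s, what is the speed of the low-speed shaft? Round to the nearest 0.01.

5.77 rev/s

internal gear 82/13 = 6.3077 → 36.4/6.3077 = 5.7707 rev/s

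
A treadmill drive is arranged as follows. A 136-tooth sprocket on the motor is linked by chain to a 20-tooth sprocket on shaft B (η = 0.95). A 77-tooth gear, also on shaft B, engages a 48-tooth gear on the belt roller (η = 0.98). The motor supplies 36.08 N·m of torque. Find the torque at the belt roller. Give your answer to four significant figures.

Chain: ratio = 20/136 = 0.14706; torque at shaft B = 36.08 × 0.14706 × 0.95 = 5.0406 N·m.
Gear mesh: ratio = 48/77 = 0.62338; torque at the belt roller = 5.0406 × 0.62338 × 0.98 = 3.0793 N·m.

3.079 N·m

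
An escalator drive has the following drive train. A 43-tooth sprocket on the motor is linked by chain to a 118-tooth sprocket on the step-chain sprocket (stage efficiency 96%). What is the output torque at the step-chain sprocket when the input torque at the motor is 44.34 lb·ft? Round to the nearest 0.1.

Chain: ratio = 118/43 = 2.7442; torque at the step-chain sprocket = 44.34 × 2.7442 × 0.96 = 116.81 lb·ft.

116.8 lb·ft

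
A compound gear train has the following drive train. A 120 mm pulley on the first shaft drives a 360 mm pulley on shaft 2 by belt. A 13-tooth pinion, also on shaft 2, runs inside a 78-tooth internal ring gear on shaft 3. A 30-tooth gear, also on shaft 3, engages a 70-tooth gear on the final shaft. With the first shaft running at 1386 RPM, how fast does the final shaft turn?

belt 360/120 = 3 → 1386/3 = 462 RPM
internal gear 78/13 = 6 → 462/6 = 77 RPM
gear mesh 70/30 = 2.3333 → 77/2.3333 = 33 RPM

33 RPM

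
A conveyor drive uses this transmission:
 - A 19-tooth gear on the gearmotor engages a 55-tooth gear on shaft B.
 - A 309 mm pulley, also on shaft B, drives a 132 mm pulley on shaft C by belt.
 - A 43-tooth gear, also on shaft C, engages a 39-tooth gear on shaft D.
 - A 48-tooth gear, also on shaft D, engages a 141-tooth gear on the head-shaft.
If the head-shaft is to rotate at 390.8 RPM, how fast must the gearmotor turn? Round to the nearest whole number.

Overall ratio R = 2.8947 × 0.42718 × 0.90698 × 2.9375 = 3.2946.
Required input speed = output speed × R = 390.8 × 3.2946 = 1287.5 RPM.

1288 RPM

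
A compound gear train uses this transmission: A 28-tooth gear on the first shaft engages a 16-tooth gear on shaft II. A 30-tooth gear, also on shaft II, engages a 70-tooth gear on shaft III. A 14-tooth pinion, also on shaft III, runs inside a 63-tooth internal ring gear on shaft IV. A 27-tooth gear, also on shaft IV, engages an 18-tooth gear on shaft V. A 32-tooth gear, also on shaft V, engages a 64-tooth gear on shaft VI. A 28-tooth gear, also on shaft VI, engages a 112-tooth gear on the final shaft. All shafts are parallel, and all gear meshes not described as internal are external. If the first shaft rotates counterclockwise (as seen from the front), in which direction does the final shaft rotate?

clockwise

the first shaft → shaft II: external mesh, 1 reversal → CW.
shaft II → shaft III: external mesh, 1 reversal → CCW.
shaft III → shaft IV: internal mesh, same direction → CCW.
shaft IV → shaft V: external mesh, 1 reversal → CW.
shaft V → shaft VI: external mesh, 1 reversal → CCW.
shaft VI → the final shaft: external mesh, 1 reversal → CW.
5 reversals in total — an odd number — so the final shaft turns opposite to the first shaft.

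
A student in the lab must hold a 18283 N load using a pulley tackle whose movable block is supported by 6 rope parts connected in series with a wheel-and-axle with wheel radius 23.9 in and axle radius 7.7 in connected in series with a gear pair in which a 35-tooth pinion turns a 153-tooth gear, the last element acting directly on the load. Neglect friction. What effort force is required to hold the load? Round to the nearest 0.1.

Block-and-tackle MA = number of supporting rope parts = 6.
Wheel-and-axle MA = R/r = 23.9/7.7 = 3.1039.
Gear pair MA = 153/35 = 4.3714.
Combined ideal MA = 6 × 3.1039 × 4.3714 = 81.411.
Effort = load / MA = 18283 / 81.411 = 224.58 N.

224.6 N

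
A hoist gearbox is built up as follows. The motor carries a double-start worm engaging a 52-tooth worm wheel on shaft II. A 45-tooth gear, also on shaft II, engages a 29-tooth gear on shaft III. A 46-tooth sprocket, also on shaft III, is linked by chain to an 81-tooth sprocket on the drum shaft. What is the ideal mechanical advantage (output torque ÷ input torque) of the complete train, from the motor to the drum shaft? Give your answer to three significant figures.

29.5

Each stage contributes driven/driver: worm 52/2 = 26, gear mesh 29/45 = 0.64444, chain 81/46 = 1.7609.
Overall: 26 × 0.64444 × 1.7609 = 29.504.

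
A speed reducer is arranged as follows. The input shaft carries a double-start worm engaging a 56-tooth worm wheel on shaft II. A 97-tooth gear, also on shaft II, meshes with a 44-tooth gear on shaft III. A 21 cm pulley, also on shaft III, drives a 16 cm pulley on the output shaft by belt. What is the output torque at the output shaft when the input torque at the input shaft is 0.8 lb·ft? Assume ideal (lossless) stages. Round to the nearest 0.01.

After the worm (56/2): 0.8 × 28 = 22.4 lb·ft
After the gear mesh (44/97): 22.4 × 0.45361 = 10.161 lb·ft
After the belt (16/21): 10.161 × 0.7619 = 7.7416 lb·ft

7.74 lb·ft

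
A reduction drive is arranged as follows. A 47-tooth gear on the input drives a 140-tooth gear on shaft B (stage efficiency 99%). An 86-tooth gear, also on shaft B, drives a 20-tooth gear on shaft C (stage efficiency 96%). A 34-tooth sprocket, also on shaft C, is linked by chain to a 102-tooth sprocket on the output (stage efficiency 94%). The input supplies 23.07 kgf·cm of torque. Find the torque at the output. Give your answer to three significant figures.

Gear mesh: ratio = 140/47 = 2.9787; torque at shaft B = 23.07 × 2.9787 × 0.99 = 68.032 kgf·cm.
Gear mesh: ratio = 20/86 = 0.23256; torque at shaft C = 68.032 × 0.23256 × 0.96 = 15.189 kgf·cm.
Chain: ratio = 102/34 = 3; torque at the output = 15.189 × 3 × 0.94 = 42.832 kgf·cm.

42.8 kgf·cm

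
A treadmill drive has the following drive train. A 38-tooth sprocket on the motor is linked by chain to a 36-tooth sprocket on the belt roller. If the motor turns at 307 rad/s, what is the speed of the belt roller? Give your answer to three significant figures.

Chain: ratio = 36/38 = 0.94737, so the belt roller turns at 307 / 0.94737 = 324.06 rad/s.

324 rad/s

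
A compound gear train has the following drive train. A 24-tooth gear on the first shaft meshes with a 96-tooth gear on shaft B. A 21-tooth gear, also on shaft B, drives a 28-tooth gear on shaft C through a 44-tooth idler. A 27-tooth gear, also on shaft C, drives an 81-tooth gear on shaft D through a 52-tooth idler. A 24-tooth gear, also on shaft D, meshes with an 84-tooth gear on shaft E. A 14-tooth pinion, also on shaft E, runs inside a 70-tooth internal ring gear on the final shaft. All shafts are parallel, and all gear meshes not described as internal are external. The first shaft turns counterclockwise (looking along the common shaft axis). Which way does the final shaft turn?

the first shaft → shaft B: external mesh, 1 reversal → CW.
shaft B → shaft C: driver → idler → driven is 2 external meshes, 2 reversals → CW.
shaft C → shaft D: driver → idler → driven is 2 external meshes, 2 reversals → CW.
shaft D → shaft E: external mesh, 1 reversal → CCW.
shaft E → the final shaft: internal mesh, same direction → CCW.
6 reversals in total — an even number — so the final shaft turns the same way as the first shaft.

counterclockwise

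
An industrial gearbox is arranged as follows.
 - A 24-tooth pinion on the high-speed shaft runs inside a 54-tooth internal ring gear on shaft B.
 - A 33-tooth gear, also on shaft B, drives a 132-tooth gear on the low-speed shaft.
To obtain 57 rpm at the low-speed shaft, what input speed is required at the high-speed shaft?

Overall ratio R = 2.25 × 4 = 9.
Required input speed = output speed × R = 57 × 9 = 513 rpm.

513 rpm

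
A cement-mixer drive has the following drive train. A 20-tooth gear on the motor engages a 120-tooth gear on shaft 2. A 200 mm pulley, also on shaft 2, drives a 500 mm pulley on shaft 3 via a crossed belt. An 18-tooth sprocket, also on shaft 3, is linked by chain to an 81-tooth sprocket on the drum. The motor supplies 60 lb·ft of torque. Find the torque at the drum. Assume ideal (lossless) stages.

After the gear mesh (120/20): 60 × 6 = 360 lb·ft
After the belt (500/200): 360 × 2.5 = 900 lb·ft
After the chain (81/18): 900 × 4.5 = 4050 lb·ft

4050 lb·ft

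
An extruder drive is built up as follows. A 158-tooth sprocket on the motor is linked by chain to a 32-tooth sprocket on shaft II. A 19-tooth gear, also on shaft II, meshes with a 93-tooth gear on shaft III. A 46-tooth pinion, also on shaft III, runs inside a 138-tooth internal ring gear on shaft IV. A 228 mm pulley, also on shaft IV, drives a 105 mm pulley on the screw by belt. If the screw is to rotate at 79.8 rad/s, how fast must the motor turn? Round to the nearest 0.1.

Overall ratio R = 0.20253 × 4.8947 × 3 × 0.46053 = 1.3696.
Required input speed = output speed × R = 79.8 × 1.3696 = 109.3 rad/s.

109.3 rad/s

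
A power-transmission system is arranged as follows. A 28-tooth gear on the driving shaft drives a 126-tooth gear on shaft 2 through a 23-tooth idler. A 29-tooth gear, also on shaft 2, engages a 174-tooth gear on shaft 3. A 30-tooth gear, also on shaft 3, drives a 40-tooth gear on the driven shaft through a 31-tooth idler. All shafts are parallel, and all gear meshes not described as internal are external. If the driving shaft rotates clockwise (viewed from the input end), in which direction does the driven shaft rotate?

counterclockwise

the driving shaft → shaft 2: driver → idler → driven is 2 external meshes, 2 reversals → CW.
shaft 2 → shaft 3: external mesh, 1 reversal → CCW.
shaft 3 → the driven shaft: driver → idler → driven is 2 external meshes, 2 reversals → CCW.
5 reversals in total — an odd number — so the driven shaft turns opposite to the driving shaft.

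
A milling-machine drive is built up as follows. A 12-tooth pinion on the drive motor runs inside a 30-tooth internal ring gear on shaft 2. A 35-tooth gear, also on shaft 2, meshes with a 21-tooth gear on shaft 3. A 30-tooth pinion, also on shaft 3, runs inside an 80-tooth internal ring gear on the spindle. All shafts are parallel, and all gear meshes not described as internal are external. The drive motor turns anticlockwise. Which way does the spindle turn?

the drive motor → shaft 2: internal mesh, same direction → CCW.
shaft 2 → shaft 3: external mesh, 1 reversal → CW.
shaft 3 → the spindle: internal mesh, same direction → CW.
1 reversal in total — an odd number — so the spindle turns opposite to the drive motor.

clockwise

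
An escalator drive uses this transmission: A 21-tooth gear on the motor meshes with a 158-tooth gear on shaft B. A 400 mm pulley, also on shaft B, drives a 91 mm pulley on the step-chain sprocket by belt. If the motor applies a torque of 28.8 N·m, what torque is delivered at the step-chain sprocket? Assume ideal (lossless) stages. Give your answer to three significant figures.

Gear mesh: ratio = 158/21 = 7.5238; torque at shaft B = 28.8 × 7.5238 = 216.69 N·m.
Belt: ratio = 91/400 = 0.2275; torque at the step-chain sprocket = 216.69 × 0.2275 = 49.296 N·m.

49.3 N·m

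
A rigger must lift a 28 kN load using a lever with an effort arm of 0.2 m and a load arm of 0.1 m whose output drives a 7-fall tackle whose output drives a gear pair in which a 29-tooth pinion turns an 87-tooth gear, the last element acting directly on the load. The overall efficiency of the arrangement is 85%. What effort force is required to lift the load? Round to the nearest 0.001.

0.784 kN

Lever MA = effort arm / load arm = 0.2/0.1 = 2.
Block-and-tackle MA = number of supporting rope parts = 7.
Gear pair MA = 87/29 = 3.
Combined ideal MA = 2 × 7 × 3 = 42.
Actual MA = 42 × 0.85 = 35.7.
Effort = load / actual MA = 28 / 35.7 = 0.78431 kN.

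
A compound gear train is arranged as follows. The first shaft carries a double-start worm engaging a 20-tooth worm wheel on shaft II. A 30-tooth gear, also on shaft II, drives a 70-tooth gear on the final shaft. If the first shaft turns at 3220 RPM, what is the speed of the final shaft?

138 RPM

the first shaft → shaft II (worm, 20/2): 3220 ÷ 10 = 322 RPM
shaft II → the final shaft (gear mesh, 70/30): 322 ÷ 2.3333 = 138 RPM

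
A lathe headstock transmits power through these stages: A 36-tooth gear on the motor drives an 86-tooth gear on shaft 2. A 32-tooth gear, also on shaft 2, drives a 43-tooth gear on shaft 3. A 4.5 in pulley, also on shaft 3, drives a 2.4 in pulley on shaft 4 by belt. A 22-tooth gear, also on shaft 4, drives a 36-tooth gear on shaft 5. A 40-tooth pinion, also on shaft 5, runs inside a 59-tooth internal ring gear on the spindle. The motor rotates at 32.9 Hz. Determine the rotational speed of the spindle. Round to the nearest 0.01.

the motor → shaft 2 (gear mesh, 86/36): 32.9 ÷ 2.3889 = 13.772 Hz
shaft 2 → shaft 3 (gear mesh, 43/32): 13.772 ÷ 1.3438 = 10.249 Hz
shaft 3 → shaft 4 (belt, 2.4/4.5): 10.249 ÷ 0.53333 = 19.217 Hz
shaft 4 → shaft 5 (gear mesh, 36/22): 19.217 ÷ 1.6364 = 11.744 Hz
shaft 5 → the spindle (internal gear, 59/40): 11.744 ÷ 1.475 = 7.9618 Hz

7.96 Hz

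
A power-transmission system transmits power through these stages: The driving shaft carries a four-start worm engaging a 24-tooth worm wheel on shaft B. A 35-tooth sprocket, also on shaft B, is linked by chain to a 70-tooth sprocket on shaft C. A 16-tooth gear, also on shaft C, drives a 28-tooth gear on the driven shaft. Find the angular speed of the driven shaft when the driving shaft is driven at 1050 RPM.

50 RPM

Worm: ratio = 24/4 = 6, so shaft B turns at 1050 / 6 = 175 RPM.
Chain: ratio = 70/35 = 2, so shaft C turns at 175 / 2 = 87.5 RPM.
Gear mesh: ratio = 28/16 = 1.75, so the driven shaft turns at 87.5 / 1.75 = 50 RPM.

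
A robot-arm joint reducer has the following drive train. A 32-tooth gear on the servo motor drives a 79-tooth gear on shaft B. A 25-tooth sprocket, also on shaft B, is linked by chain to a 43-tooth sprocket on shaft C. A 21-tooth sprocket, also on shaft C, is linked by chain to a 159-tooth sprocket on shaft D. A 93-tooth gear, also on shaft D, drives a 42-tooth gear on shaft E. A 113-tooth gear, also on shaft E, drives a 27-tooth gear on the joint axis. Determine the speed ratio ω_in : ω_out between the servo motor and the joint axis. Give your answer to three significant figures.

3.47

Each stage contributes driven/driver: gear mesh 79/32 = 2.4688, chain 43/25 = 1.72, chain 159/21 = 7.5714, gear mesh 42/93 = 0.45161, gear mesh 27/113 = 0.23894.
Overall: 2.4688 × 1.72 × 7.5714 × 0.45161 × 0.23894 = 3.4692.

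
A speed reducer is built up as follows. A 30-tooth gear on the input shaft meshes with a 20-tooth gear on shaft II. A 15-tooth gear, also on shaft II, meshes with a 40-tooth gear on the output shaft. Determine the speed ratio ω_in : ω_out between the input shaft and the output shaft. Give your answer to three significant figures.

Each stage contributes driven/driver: gear mesh 20/30 = 0.66667, gear mesh 40/15 = 2.6667.
Overall: 0.66667 × 2.6667 = 1.7778.

1.78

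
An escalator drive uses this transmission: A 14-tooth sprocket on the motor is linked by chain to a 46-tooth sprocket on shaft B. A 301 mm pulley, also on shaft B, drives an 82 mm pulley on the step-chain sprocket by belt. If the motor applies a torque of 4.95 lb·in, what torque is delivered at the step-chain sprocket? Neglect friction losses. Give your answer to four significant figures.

4.431 lb·in

After the chain (46/14): 4.95 × 3.2857 = 16.264 lb·in
After the belt (82/301): 16.264 × 0.27243 = 4.4308 lb·in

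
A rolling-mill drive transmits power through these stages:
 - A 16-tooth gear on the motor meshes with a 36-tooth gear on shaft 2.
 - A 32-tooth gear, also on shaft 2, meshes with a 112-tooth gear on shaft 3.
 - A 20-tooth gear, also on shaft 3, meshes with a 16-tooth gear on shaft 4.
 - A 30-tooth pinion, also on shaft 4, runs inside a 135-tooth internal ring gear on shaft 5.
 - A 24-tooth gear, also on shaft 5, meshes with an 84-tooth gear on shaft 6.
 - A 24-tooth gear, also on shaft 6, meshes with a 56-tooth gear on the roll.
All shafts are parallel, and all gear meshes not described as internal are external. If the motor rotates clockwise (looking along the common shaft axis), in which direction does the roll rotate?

anticlockwise

the motor → shaft 2: external mesh, 1 reversal → CCW.
shaft 2 → shaft 3: external mesh, 1 reversal → CW.
shaft 3 → shaft 4: external mesh, 1 reversal → CCW.
shaft 4 → shaft 5: internal mesh, same direction → CCW.
shaft 5 → shaft 6: external mesh, 1 reversal → CW.
shaft 6 → the roll: external mesh, 1 reversal → CCW.
5 reversals in total — an odd number — so the roll turns opposite to the motor.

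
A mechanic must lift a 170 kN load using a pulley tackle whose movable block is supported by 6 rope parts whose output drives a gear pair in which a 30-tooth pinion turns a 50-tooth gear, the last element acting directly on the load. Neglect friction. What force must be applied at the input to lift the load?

Block-and-tackle MA = number of supporting rope parts = 6.
Gear pair MA = 50/30 = 1.6667.
Combined ideal MA = 6 × 1.6667 = 10.
Effort = load / MA = 170 / 10 = 17 kN.

17 kN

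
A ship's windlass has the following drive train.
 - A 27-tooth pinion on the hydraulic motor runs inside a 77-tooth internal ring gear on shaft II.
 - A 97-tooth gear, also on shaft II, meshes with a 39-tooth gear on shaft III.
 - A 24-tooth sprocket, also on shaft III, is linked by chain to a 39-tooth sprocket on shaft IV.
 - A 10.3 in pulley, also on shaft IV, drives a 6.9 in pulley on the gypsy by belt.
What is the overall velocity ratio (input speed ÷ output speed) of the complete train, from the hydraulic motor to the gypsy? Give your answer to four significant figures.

1.248

Each stage contributes driven/driver: internal gear 77/27 = 2.8519, gear mesh 39/97 = 0.40206, chain 39/24 = 1.625, belt 6.9/10.3 = 0.6699.
Overall: 2.8519 × 0.40206 × 1.625 × 0.6699 = 1.2482.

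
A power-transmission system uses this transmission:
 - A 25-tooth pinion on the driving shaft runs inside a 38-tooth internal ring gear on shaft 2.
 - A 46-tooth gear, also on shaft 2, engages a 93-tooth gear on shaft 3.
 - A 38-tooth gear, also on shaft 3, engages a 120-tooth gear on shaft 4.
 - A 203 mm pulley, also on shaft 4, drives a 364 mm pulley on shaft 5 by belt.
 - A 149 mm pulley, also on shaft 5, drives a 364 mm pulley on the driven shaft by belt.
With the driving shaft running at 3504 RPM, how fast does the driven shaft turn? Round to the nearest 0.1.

the driving shaft → shaft 2 (internal gear, 38/25): 3504 ÷ 1.52 = 2305.3 RPM
shaft 2 → shaft 3 (gear mesh, 93/46): 2305.3 ÷ 2.0217 = 1140.2 RPM
shaft 3 → shaft 4 (gear mesh, 120/38): 1140.2 ÷ 3.1579 = 361.08 RPM
shaft 4 → shaft 5 (belt, 364/203): 361.08 ÷ 1.7931 = 201.37 RPM
shaft 5 → the driven shaft (belt, 364/149): 201.37 ÷ 2.443 = 82.428 RPM

82.4 RPM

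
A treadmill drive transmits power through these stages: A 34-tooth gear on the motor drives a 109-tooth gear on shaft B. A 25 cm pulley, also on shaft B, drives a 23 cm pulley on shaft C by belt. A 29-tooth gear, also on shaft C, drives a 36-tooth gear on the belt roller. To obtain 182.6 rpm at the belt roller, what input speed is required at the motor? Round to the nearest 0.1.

Overall ratio R = 3.2059 × 0.92 × 1.2414 = 3.6613.
Required input speed = output speed × R = 182.6 × 3.6613 = 668.56 rpm.

668.6 rpm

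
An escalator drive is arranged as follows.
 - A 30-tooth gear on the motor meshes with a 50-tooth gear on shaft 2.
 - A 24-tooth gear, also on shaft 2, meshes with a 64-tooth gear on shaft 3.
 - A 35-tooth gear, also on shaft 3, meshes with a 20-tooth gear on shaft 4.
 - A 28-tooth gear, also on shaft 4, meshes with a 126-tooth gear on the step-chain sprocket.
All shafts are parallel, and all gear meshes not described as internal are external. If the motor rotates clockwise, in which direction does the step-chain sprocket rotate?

clockwise

the motor → shaft 2: external mesh, 1 reversal → CCW.
shaft 2 → shaft 3: external mesh, 1 reversal → CW.
shaft 3 → shaft 4: external mesh, 1 reversal → CCW.
shaft 4 → the step-chain sprocket: external mesh, 1 reversal → CW.
4 reversals in total — an even number — so the step-chain sprocket turns the same way as the motor.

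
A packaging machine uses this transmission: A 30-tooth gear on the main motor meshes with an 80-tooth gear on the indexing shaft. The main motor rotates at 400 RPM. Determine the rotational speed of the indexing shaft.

gear mesh 80/30 = 2.6667 → 400/2.6667 = 150 RPM

150 RPM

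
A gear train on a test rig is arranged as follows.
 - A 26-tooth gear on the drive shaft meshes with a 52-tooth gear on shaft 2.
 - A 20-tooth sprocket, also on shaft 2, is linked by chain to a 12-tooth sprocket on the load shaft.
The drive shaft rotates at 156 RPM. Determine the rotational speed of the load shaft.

gear mesh 52/26 = 2 → 156/2 = 78 RPM
chain 12/20 = 0.6 → 78/0.6 = 130 RPM

130 RPM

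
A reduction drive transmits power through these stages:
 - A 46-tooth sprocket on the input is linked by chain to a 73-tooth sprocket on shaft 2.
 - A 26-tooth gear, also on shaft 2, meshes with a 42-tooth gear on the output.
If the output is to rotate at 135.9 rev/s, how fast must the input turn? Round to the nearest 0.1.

348.4 rev/s

Overall ratio R = 1.587 × 1.6154 = 2.5635.
Required input speed = output speed × R = 135.9 × 2.5635 = 348.39 rev/s.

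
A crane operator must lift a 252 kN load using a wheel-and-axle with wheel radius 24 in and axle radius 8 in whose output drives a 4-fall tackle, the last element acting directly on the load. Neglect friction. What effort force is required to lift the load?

21 kN

Wheel-and-axle MA = R/r = 24/8 = 3.
Block-and-tackle MA = number of supporting rope parts = 4.
Combined ideal MA = 3 × 4 = 12.
Effort = load / MA = 252 / 12 = 21 kN.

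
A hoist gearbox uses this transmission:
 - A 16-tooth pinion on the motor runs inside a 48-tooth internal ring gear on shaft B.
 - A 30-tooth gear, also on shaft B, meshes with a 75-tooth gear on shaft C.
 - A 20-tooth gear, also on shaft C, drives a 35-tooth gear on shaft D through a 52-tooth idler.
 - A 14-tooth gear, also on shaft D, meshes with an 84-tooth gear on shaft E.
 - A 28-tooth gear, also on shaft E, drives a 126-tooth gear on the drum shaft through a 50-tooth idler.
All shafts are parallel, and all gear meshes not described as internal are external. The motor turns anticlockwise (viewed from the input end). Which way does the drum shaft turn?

the motor → shaft B: internal mesh, same direction → CCW.
shaft B → shaft C: external mesh, 1 reversal → CW.
shaft C → shaft D: driver → idler → driven is 2 external meshes, 2 reversals → CW.
shaft D → shaft E: external mesh, 1 reversal → CCW.
shaft E → the drum shaft: driver → idler → driven is 2 external meshes, 2 reversals → CCW.
6 reversals in total — an even number — so the drum shaft turns the same way as the motor.

anticlockwise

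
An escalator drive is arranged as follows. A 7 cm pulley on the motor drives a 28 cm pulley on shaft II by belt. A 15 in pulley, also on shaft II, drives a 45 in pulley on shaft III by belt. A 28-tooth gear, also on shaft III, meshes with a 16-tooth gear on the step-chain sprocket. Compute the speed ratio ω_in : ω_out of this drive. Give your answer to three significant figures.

6.86

Each stage contributes driven/driver: belt 28/7 = 4, belt 45/15 = 3, gear mesh 16/28 = 0.57143.
Overall: 4 × 3 × 0.57143 = 6.8571.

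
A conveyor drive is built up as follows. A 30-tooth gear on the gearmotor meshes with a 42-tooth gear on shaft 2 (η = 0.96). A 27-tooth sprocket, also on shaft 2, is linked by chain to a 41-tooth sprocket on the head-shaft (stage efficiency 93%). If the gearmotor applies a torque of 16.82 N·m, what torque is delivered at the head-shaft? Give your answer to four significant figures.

31.92 N·m

After the gear mesh (42/30): 16.82 × 1.4 × 0.96 = 22.606 N·m
After the chain (41/27): 22.606 × 1.5185 × 0.93 = 31.925 N·m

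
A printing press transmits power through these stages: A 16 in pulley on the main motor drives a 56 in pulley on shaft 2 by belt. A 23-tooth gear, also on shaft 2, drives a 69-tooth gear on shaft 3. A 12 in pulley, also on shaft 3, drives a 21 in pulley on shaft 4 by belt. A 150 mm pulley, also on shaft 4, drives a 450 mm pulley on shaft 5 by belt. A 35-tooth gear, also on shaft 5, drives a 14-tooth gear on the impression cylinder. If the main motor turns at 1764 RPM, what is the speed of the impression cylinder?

80 RPM

the main motor → shaft 2 (belt, 56/16): 1764 ÷ 3.5 = 504 RPM
shaft 2 → shaft 3 (gear mesh, 69/23): 504 ÷ 3 = 168 RPM
shaft 3 → shaft 4 (belt, 21/12): 168 ÷ 1.75 = 96 RPM
shaft 4 → shaft 5 (belt, 450/150): 96 ÷ 3 = 32 RPM
shaft 5 → the impression cylinder (gear mesh, 14/35): 32 ÷ 0.4 = 80 RPM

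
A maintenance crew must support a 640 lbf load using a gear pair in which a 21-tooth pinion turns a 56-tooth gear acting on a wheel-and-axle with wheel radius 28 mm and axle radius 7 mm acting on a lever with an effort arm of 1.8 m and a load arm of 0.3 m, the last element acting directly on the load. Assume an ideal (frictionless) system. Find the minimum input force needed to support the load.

10 lbf

Gear pair MA = 56/21 = 2.6667.
Wheel-and-axle MA = R/r = 28/7 = 4.
Lever MA = effort arm / load arm = 1.8/0.3 = 6.
Combined ideal MA = 2.6667 × 4 × 6 = 64.
Effort = load / MA = 640 / 64 = 10 lbf.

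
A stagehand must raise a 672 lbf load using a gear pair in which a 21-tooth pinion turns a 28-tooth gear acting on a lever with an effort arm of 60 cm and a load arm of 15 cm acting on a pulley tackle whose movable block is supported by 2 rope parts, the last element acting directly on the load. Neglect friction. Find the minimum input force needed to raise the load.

63 lbf

Gear pair MA = 28/21 = 1.3333.
Lever MA = effort arm / load arm = 60/15 = 4.
Block-and-tackle MA = number of supporting rope parts = 2.
Combined ideal MA = 1.3333 × 4 × 2 = 10.667.
Effort = load / MA = 672 / 10.667 = 63 lbf.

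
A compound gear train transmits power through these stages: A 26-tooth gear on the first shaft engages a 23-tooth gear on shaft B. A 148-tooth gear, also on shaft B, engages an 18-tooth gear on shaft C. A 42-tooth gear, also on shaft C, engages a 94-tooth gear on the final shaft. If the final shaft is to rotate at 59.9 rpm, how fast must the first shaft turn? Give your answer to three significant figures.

Overall ratio R = 0.88462 × 0.12162 × 2.2381 = 0.24079.
Required input speed = output speed × R = 59.9 × 0.24079 = 14.424 rpm.

14.4 rpm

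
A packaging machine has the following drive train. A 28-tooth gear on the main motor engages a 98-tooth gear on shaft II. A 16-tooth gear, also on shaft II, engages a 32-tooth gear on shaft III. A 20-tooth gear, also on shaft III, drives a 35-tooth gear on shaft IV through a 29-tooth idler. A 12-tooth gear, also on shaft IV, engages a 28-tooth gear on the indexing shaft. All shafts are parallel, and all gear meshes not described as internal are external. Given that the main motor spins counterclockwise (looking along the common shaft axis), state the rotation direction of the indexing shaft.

clockwise

the main motor → shaft II: external mesh, 1 reversal → CW.
shaft II → shaft III: external mesh, 1 reversal → CCW.
shaft III → shaft IV: driver → idler → driven is 2 external meshes, 2 reversals → CCW.
shaft IV → the indexing shaft: external mesh, 1 reversal → CW.
5 reversals in total — an odd number — so the indexing shaft turns opposite to the main motor.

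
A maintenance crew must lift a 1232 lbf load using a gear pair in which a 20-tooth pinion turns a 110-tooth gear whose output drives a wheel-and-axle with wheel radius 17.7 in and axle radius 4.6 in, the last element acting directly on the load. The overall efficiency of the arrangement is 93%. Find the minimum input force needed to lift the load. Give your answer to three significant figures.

Gear pair MA = 110/20 = 5.5.
Wheel-and-axle MA = R/r = 17.7/4.6 = 3.8478.
Combined ideal MA = 5.5 × 3.8478 = 21.163.
Actual MA = 21.163 × 0.93 = 19.682.
Effort = load / actual MA = 1232 / 19.682 = 62.596 lbf.

62.6 lbf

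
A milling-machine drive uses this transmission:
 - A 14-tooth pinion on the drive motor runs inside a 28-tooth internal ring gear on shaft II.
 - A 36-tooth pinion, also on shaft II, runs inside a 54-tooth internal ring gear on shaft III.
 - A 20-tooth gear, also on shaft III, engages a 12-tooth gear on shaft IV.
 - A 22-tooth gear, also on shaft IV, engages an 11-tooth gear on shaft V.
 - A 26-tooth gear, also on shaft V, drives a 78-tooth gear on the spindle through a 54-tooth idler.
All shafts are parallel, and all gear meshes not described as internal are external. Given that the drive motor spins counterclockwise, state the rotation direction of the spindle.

the drive motor → shaft II: internal mesh, same direction → CCW.
shaft II → shaft III: internal mesh, same direction → CCW.
shaft III → shaft IV: external mesh, 1 reversal → CW.
shaft IV → shaft V: external mesh, 1 reversal → CCW.
shaft V → the spindle: driver → idler → driven is 2 external meshes, 2 reversals → CCW.
4 reversals in total — an even number — so the spindle turns the same way as the drive motor.

counterclockwise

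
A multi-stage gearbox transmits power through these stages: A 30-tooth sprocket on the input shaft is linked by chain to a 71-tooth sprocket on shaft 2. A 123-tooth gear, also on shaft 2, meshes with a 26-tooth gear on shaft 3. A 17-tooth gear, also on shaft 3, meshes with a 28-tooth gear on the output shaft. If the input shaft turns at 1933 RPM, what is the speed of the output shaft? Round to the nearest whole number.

2346 RPM

chain 71/30 = 2.3667 → 1933/2.3667 = 816.76 RPM
gear mesh 26/123 = 0.21138 → 816.76/0.21138 = 3863.9 RPM
gear mesh 28/17 = 1.6471 → 3863.9/1.6471 = 2345.9 RPM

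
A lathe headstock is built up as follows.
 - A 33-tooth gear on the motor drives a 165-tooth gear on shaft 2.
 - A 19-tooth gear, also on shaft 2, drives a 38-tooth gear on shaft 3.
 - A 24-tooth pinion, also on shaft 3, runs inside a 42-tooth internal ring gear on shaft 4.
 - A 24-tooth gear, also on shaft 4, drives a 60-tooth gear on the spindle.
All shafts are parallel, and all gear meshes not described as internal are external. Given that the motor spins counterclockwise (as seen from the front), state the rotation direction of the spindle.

the motor → shaft 2: external mesh, 1 reversal → CW.
shaft 2 → shaft 3: external mesh, 1 reversal → CCW.
shaft 3 → shaft 4: internal mesh, same direction → CCW.
shaft 4 → the spindle: external mesh, 1 reversal → CW.
3 reversals in total — an odd number — so the spindle turns opposite to the motor.

clockwise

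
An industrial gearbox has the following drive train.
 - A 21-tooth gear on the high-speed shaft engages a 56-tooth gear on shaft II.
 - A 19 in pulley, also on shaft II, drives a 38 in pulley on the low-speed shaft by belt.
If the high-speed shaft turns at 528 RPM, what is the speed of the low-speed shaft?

gear mesh 56/21 = 2.6667 → 528/2.6667 = 198 RPM
belt 38/19 = 2 → 198/2 = 99 RPM

99 RPM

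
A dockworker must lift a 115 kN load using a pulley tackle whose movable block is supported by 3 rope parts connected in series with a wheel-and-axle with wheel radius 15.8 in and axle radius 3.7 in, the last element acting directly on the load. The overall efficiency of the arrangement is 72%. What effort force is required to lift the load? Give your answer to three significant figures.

12.5 kN

Block-and-tackle MA = number of supporting rope parts = 3.
Wheel-and-axle MA = R/r = 15.8/3.7 = 4.2703.
Combined ideal MA = 3 × 4.2703 = 12.811.
Actual MA = 12.811 × 0.72 = 9.2238.
Effort = load / actual MA = 115 / 9.2238 = 12.468 kN.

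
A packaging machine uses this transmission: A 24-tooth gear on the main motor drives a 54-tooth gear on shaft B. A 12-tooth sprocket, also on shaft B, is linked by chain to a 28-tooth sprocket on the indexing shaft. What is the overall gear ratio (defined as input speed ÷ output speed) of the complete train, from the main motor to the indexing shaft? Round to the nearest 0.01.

Each stage contributes driven/driver: gear mesh 54/24 = 2.25, chain 28/12 = 2.3333.
Overall: 2.25 × 2.3333 = 5.25.

5.25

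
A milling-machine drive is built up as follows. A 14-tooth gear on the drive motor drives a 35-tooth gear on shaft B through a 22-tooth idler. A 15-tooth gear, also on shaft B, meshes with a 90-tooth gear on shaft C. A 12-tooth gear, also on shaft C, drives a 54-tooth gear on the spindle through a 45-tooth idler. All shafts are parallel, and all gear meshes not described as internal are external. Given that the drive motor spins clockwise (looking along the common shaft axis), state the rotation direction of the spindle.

anticlockwise

the drive motor → shaft B: driver → idler → driven is 2 external meshes, 2 reversals → CW.
shaft B → shaft C: external mesh, 1 reversal → CCW.
shaft C → the spindle: driver → idler → driven is 2 external meshes, 2 reversals → CCW.
5 reversals in total — an odd number — so the spindle turns opposite to the drive motor.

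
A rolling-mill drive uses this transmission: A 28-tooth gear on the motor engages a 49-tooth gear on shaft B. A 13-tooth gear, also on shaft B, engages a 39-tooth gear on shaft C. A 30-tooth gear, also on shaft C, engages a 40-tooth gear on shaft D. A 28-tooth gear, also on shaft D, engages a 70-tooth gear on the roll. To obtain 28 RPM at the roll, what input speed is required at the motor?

490 RPM

Overall ratio R = 1.75 × 3 × 1.3333 × 2.5 = 17.5.
Required input speed = output speed × R = 28 × 17.5 = 490 RPM.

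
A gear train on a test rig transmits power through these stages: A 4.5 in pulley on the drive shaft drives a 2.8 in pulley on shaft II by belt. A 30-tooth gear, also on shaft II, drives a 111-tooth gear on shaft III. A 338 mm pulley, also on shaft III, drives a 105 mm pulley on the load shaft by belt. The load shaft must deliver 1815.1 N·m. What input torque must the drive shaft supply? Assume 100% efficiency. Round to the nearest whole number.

2538 N·m

Overall ratio R = 0.62222 × 3.7 × 0.31065 = 0.71519.
Input torque = output torque / R = 1815.1 / 0.71519 = 2537.9 N·m.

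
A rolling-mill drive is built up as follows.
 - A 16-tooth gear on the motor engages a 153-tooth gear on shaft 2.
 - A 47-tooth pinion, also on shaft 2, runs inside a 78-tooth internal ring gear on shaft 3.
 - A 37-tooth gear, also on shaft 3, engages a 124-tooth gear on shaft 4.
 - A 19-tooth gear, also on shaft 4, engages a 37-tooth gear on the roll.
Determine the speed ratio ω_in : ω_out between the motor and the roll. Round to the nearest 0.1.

103.6

Each stage contributes driven/driver: gear mesh 153/16 = 9.5625, internal gear 78/47 = 1.6596, gear mesh 124/37 = 3.3514, gear mesh 37/19 = 1.9474.
Overall: 9.5625 × 1.6596 × 3.3514 × 1.9474 = 103.57.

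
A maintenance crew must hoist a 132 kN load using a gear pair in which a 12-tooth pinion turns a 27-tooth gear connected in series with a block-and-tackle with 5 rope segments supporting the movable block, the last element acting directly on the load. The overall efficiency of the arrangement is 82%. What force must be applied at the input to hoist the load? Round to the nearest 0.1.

Gear pair MA = 27/12 = 2.25.
Block-and-tackle MA = number of supporting rope parts = 5.
Combined ideal MA = 2.25 × 5 = 11.25.
Actual MA = 11.25 × 0.82 = 9.225.
Effort = load / actual MA = 132 / 9.225 = 14.309 kN.

14.3 kN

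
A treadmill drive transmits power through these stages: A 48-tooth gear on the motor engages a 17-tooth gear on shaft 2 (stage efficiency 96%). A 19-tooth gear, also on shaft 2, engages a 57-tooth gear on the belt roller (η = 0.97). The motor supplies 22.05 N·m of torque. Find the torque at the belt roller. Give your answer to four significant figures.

21.82 N·m

gear mesh 17/48 = 0.35417 → τ = 22.05·0.35417·0.96 = 7.497 N·m
gear mesh 57/19 = 3 → τ = 7.497·3·0.97 = 21.816 N·m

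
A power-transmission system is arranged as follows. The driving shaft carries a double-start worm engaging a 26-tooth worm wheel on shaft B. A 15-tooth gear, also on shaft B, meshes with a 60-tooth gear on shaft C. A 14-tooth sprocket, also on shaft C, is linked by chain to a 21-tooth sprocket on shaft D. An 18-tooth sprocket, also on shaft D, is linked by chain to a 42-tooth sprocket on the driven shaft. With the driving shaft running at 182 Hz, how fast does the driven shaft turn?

the driving shaft → shaft B (worm, 26/2): 182 ÷ 13 = 14 Hz
shaft B → shaft C (gear mesh, 60/15): 14 ÷ 4 = 3.5 Hz
shaft C → shaft D (chain, 21/14): 3.5 ÷ 1.5 = 2.3333 Hz
shaft D → the driven shaft (chain, 42/18): 2.3333 ÷ 2.3333 = 1 Hz

1 Hz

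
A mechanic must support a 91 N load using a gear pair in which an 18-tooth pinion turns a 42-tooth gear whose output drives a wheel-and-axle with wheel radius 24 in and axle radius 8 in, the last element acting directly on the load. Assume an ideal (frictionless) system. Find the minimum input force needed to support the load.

13 N

Gear pair MA = 42/18 = 2.3333.
Wheel-and-axle MA = R/r = 24/8 = 3.
Combined ideal MA = 2.3333 × 3 = 7.
Effort = load / MA = 91 / 7 = 13 N.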